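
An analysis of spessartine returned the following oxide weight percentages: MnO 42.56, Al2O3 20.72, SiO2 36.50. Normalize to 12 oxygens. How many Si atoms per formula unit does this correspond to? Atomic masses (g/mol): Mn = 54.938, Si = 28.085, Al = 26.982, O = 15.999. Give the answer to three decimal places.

3.007 Si apfu

42.56 wt% MnO ÷ 70.937 g/mol = 0.59997 mol, giving 0.59997 Mn and 0.59997 O.
20.72 wt% Al2O3 ÷ 101.961 g/mol = 0.20321 mol, giving 0.40642 Al and 0.60963 O.
36.50 wt% SiO2 ÷ 60.083 g/mol = 0.60749 mol, giving 0.60749 Si and 1.21498 O.
Oxygen sums to 2.42458; scaling by 12/2.42458 = 4.94931 puts the formula on 12 O.
Si: 0.60749 × 4.94931 = 3.007 atoms per formula unit.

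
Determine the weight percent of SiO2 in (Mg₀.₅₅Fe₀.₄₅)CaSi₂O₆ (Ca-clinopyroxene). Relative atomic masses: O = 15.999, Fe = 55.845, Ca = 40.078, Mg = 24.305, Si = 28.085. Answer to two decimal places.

Formula mass = 230.740 g/mol.
2 Si → 2.0000 mol SiO2 per formula unit; M(SiO2) = 60.083, so SiO2 mass = 120.166 g.
120.166/230.740 × 100 = 52.08 wt%.

52.08 wt%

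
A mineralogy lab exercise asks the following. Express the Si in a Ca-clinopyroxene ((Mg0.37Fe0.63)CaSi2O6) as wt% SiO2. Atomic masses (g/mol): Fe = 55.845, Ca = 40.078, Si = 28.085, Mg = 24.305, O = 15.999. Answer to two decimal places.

50.83 wt%

Formula mass = 236.417 g/mol.
2 Si → 2.0000 mol SiO2 per formula unit; M(SiO2) = 60.083, so SiO2 mass = 120.166 g.
120.166/236.417 × 100 = 50.83 wt%.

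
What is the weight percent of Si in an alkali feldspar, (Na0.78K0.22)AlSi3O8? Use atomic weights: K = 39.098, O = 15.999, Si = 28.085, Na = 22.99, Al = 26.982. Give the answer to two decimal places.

Molar mass of (Na0.78K0.22)AlSi3O8: 0.78*22.99 + 0.22*39.098 + 1*26.982 + 3*28.085 + 8*15.999 = 265.763 g/mol.
Mass of Si per formula unit: 3 × 28.085 = 84.255 g.
Weight fraction Si = 84.255 / 265.763 = 0.3170.

31.70 weight percent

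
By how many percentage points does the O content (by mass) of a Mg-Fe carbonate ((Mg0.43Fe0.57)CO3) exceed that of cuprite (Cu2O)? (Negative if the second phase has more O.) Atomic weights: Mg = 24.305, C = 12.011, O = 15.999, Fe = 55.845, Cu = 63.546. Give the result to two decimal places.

O in (Mg0.43Fe0.57)CO3: molar mass 102.291 g/mol; 3×15.999 = 47.997 g → 46.92 wt%.
O in Cu2O: molar mass 143.091 g/mol; 1×15.999 = 15.999 g → 11.18 wt%.
Difference = 46.92 − 11.18 = 35.74 percentage points.

35.74 percentage points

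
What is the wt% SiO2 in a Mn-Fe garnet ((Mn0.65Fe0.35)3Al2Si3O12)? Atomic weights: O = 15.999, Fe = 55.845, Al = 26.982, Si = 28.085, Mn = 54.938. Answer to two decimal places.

36.34 wt%

M((Mn0.65Fe0.35)3Al2Si3O12) = 495.973 g/mol; M(SiO2) = 60.083 g/mol.
Moles SiO2 per formula unit = 3 Si ÷ 1 = 3.0000.
SiO2 fraction = (3.0000 × 60.083) / 495.973 = 180.249/495.973 = 0.3634.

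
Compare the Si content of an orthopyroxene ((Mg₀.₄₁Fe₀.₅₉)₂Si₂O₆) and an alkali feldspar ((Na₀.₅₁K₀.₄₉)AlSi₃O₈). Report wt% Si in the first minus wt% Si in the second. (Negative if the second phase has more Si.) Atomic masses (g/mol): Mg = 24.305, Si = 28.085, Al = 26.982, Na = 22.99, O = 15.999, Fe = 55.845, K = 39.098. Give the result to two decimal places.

First mineral: 56.170 g Si in 237.991 g formula = 23.60 wt% Si.
Second mineral: 84.255 g Si in 270.112 g formula = 31.19 wt% Si.
23.60% − 31.19% gives a difference of -7.59 percentage points.

-7.59 percentage points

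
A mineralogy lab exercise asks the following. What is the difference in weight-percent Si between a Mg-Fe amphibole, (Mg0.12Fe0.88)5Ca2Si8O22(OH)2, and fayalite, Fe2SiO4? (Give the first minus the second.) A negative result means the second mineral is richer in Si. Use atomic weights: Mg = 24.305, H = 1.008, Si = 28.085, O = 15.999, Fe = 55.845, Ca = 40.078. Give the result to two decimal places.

9.84 percentage points

First mineral: 224.680 g Si in 951.129 g formula = 23.62 wt% Si.
Second mineral: 28.085 g Si in 203.771 g formula = 13.78 wt% Si.
23.62% − 13.78% gives a difference of 9.84 percentage points.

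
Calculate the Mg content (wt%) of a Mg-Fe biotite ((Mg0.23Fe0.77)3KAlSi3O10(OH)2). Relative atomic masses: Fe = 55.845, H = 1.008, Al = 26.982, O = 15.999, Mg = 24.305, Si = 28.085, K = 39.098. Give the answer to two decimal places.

Molar mass of (Mg0.23Fe0.77)3KAlSi3O10(OH)2: 0.69·24.305 + 2.31·55.845 + 1·39.098 + 1·26.982 + 3·28.085 + 12·15.999 + 2·1.008 = 490.111 g/mol.
Mass of Mg per formula unit: 0.69 × 24.305 = 16.770 g.
Weight fraction Mg = 16.770 / 490.111 = 0.0342.

3.42 wt%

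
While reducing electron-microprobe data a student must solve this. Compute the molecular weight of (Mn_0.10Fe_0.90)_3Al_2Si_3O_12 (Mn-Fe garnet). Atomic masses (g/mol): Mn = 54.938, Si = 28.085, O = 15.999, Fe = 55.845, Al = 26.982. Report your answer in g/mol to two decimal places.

497.47 g/mol

The formula mass is the sum 0.30·54.938 + 2.70·55.845 + 2·26.982 + 3·28.085 + 12·15.999.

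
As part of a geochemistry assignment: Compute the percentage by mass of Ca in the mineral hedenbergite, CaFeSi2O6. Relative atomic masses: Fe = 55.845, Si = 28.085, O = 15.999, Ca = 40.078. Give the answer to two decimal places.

16.15 weight percent

Molar mass of CaFeSi2O6: 1×40.078 + 1×55.845 + 2×28.085 + 6×15.999 = 248.087 g/mol.
Mass of Ca per formula unit: 1 × 40.078 = 40.078 g.
Weight fraction Ca = 40.078 / 248.087 = 0.1615.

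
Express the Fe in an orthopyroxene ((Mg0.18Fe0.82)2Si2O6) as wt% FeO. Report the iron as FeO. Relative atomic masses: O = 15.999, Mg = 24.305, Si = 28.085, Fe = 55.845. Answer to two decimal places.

Formula mass = 252.500 g/mol.
1.64 Fe → 1.6400 mol FeO per formula unit; M(FeO) = 71.844, so FeO mass = 117.824 g.
117.824/252.500 × 100 = 46.66 wt%.

46.66 wt%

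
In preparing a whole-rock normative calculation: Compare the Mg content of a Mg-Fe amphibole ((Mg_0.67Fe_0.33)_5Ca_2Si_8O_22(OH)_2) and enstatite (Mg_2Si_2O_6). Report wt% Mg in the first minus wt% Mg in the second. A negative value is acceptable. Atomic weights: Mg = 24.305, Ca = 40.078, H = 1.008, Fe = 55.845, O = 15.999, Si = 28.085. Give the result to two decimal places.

First mineral: 81.422 g Mg in 864.394 g formula = 9.42 wt% Mg.
Second mineral: 48.610 g Mg in 200.774 g formula = 24.21 wt% Mg.
9.42% − 24.21% gives a difference of -14.79 percentage points.

-14.79 percentage points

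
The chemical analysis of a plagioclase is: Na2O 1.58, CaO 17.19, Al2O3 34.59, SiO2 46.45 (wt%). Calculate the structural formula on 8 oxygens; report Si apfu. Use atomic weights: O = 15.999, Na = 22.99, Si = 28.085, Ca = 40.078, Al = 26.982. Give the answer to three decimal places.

1.58 wt% Na2O ÷ 61.979 g/mol = 0.02549 mol, giving 0.05098 Na and 0.02549 O.
17.19 wt% CaO ÷ 56.077 g/mol = 0.30654 mol, giving 0.30654 Ca and 0.30654 O.
34.59 wt% Al2O3 ÷ 101.961 g/mol = 0.33925 mol, giving 0.67850 Al and 1.01775 O.
46.45 wt% SiO2 ÷ 60.083 g/mol = 0.77310 mol, giving 0.77310 Si and 1.54620 O.
Oxygen sums to 2.89598; scaling by 8/2.89598 = 2.76245 puts the formula on 8 O.
Si: 0.77310 × 2.76245 = 2.136 atoms per formula unit.

2.136 Si apfu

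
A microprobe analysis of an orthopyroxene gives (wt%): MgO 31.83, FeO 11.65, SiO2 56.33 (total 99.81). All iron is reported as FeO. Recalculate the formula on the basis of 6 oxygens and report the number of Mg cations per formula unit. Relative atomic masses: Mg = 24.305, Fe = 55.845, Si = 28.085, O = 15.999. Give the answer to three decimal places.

1.676 Mg apfu

MgO: 31.83/40.304 = 0.78975 mol → 0.78975 mol Mg, 0.78975 mol O.
FeO: 11.65/71.844 = 0.16216 mol → 0.16216 mol Fe, 0.16216 mol O.
SiO2: 56.33/60.083 = 0.93754 mol → 0.93754 mol Si, 1.87508 mol O.
Total oxygen = 2.82699 mol. Normalization factor = 6/2.82699 = 2.12240.
Mg per 6 O = 0.78975 × 2.12240 = 1.676.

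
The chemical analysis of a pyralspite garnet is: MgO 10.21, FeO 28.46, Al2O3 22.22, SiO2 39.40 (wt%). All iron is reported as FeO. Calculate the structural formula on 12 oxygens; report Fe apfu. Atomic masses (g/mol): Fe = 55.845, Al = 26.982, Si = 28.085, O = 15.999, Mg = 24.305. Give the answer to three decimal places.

10.21 wt% MgO ÷ 40.304 g/mol = 0.25332 mol, giving 0.25332 Mg and 0.25332 O.
28.46 wt% FeO ÷ 71.844 g/mol = 0.39614 mol, giving 0.39614 Fe and 0.39614 O.
22.22 wt% Al2O3 ÷ 101.961 g/mol = 0.21793 mol, giving 0.43586 Al and 0.65379 O.
39.40 wt% SiO2 ÷ 60.083 g/mol = 0.65576 mol, giving 0.65576 Si and 1.31152 O.
Oxygen sums to 2.61477; scaling by 12/2.61477 = 4.58931 puts the formula on 12 O.
Fe: 0.39614 × 4.58931 = 1.818 atoms per formula unit.

1.818 Fe apfu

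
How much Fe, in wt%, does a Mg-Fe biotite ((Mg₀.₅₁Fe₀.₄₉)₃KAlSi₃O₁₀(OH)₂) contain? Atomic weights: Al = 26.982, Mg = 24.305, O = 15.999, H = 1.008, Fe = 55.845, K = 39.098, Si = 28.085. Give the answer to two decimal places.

17.71 wt%

Molar mass of (Mg₀.₅₁Fe₀.₄₉)₃KAlSi₃O₁₀(OH)₂: 1.53·24.305 + 1.47·55.845 + 1·39.098 + 1·26.982 + 3·28.085 + 12·15.999 + 2·1.008 = 463.618 g/mol.
Mass of Fe per formula unit: 1.47 × 55.845 = 82.092 g.
Weight fraction Fe = 82.092 / 463.618 = 0.1771.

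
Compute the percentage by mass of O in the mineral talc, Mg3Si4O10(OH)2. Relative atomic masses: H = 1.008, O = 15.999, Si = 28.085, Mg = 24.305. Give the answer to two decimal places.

50.62 weight percent

Molar mass of Mg3Si4O10(OH)2: 3·24.305 + 4·28.085 + 12·15.999 + 2·1.008 = 379.259 g/mol.
Mass of O per formula unit: 12 × 15.999 = 191.988 g.
Weight fraction O = 191.988 / 379.259 = 0.5062.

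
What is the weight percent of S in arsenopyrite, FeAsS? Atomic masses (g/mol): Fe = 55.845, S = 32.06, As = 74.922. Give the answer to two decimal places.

Molar mass of FeAsS: 1*55.845 + 1*74.922 + 1*32.06 = 162.827 g/mol.
Mass of S per formula unit: 1 × 32.06 = 32.060 g.
Weight fraction S = 32.060 / 162.827 = 0.1969.

19.69 wt%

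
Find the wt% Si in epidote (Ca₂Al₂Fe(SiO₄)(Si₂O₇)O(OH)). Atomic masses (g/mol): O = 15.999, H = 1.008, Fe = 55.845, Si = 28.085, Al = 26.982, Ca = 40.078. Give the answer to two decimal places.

17.44 mass %

M(Ca₂Al₂Fe(SiO₄)(Si₂O₇)O(OH)) = 483.215 g/mol.
Si contributes 3 × 28.085 = 84.255 g per mole.
84.255/483.215 = 0.1744 → 17.44%.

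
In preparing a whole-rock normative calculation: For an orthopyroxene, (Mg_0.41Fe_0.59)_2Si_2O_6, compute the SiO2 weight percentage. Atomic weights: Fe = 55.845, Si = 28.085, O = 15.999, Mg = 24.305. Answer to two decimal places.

50.49 wt%

M((Mg_0.41Fe_0.59)_2Si_2O_6) = 237.991 g/mol; M(SiO2) = 60.083 g/mol.
Moles SiO2 per formula unit = 2 Si ÷ 1 = 2.0000.
SiO2 fraction = (2.0000 × 60.083) / 237.991 = 120.166/237.991 = 0.5049.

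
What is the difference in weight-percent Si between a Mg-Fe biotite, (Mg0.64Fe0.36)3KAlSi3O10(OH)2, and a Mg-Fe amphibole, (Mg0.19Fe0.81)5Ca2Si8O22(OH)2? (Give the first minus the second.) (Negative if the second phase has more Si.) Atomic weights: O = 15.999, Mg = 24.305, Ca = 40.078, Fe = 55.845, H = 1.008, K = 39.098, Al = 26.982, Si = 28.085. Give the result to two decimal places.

-5.23 percentage points

M((Mg0.64Fe0.36)3KAlSi3O10(OH)2) = 451.317 g/mol, so wt% Si = 84.255/451.317 × 100 = 18.67%.
M((Mg0.19Fe0.81)5Ca2Si8O22(OH)2) = 940.090 g/mol, so wt% Si = 224.680/940.090 × 100 = 23.90%.
18.67 − 23.90 = -5.23 pp.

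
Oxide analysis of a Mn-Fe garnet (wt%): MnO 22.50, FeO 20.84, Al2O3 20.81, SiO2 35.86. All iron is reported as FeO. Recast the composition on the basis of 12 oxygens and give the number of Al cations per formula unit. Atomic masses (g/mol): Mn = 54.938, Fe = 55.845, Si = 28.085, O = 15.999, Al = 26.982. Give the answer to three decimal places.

2.030 Al apfu

MnO (M=70.937): mol = 0.31718; Mn = 0.31718, O = 0.31718.
FeO (M=71.844): mol = 0.29007; Fe = 0.29007, O = 0.29007.
Al2O3 (M=101.961): mol = 0.20410; Al = 0.40820, O = 0.61230.
SiO2 (M=60.083): mol = 0.59684; Si = 0.59684, O = 1.19368.
ΣO = 2.41323; factor = 12/ΣO = 4.97259.
Al apfu = 0.40820 × 4.97259 = 2.030.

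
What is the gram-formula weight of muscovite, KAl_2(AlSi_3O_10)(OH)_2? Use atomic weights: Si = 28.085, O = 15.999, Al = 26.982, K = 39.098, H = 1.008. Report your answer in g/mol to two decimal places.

398.30 g/mol

M = 1*39.098 + 3*26.982 + 3*28.085 + 12*15.999 + 2*1.008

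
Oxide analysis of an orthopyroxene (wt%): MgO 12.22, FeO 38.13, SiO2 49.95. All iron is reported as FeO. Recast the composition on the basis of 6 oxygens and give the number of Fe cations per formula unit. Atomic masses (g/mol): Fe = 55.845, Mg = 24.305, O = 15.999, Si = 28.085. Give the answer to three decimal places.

MgO (M=40.304): mol = 0.30320; Mg = 0.30320, O = 0.30320.
FeO (M=71.844): mol = 0.53073; Fe = 0.53073, O = 0.53073.
SiO2 (M=60.083): mol = 0.83135; Si = 0.83135, O = 1.66270.
ΣO = 2.49663; factor = 6/ΣO = 2.40324.
Fe apfu = 0.53073 × 2.40324 = 1.275.

1.275 Fe apfu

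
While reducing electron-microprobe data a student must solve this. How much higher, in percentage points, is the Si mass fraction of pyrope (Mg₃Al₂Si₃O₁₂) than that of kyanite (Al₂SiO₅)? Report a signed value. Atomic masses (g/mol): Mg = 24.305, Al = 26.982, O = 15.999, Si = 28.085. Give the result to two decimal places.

3.57 percentage points

M(Mg₃Al₂Si₃O₁₂) = 403.122 g/mol, so wt% Si = 84.255/403.122 × 100 = 20.90%.
M(Al₂SiO₅) = 162.044 g/mol, so wt% Si = 28.085/162.044 × 100 = 17.33%.
20.90 − 17.33 = 3.57 pp.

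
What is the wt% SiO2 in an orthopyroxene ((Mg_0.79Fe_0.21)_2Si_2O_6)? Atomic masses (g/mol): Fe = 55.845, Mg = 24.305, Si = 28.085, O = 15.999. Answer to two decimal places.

56.15 wt%

Molar mass of (Mg_0.79Fe_0.21)_2Si_2O_6 = 1.58*24.305 + 0.42*55.845 + 2*28.085 + 6*15.999 = 214.021 g/mol.
Each formula unit contains 2 Si, equivalent to 2/1 = 2.0000 mol SiO2.
M(SiO2) = 1×28.085 + 2×15.999 = 60.083 g/mol.
Mass of SiO2 per formula unit = 2.0000 × 60.083 = 120.166 g.
SiO2 wt% = 120.166 / 214.021 × 100 = 56.15%.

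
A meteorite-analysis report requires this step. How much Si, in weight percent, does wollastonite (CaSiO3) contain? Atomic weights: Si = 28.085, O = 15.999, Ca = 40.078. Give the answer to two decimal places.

24.18 weight percent

M(CaSiO3) = 116.160 g/mol.
Si contributes 1 × 28.085 = 28.085 g per mole.
28.085/116.160 = 0.2418 → 24.18%.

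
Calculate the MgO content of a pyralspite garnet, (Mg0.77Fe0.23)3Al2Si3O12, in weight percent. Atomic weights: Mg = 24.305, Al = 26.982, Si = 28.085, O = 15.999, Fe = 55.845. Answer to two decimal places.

Formula mass = 424.885 g/mol.
2.31 Mg → 2.3100 mol MgO per formula unit; M(MgO) = 40.304, so MgO mass = 93.102 g.
93.102/424.885 × 100 = 21.91 wt%.

21.91 wt%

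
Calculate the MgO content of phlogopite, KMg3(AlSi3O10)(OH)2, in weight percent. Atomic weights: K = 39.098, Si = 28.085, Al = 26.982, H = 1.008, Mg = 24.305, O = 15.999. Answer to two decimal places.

28.98 wt%

Molar mass of KMg3(AlSi3O10)(OH)2 = 1×39.098 + 3×24.305 + 1×26.982 + 3×28.085 + 12×15.999 + 2×1.008 = 417.254 g/mol.
Each formula unit contains 3 Mg, equivalent to 3/1 = 3.0000 mol MgO.
M(MgO) = 1×24.305 + 1×15.999 = 40.304 g/mol.
Mass of MgO per formula unit = 3.0000 × 40.304 = 120.912 g.
MgO wt% = 120.912 / 417.254 × 100 = 28.98%.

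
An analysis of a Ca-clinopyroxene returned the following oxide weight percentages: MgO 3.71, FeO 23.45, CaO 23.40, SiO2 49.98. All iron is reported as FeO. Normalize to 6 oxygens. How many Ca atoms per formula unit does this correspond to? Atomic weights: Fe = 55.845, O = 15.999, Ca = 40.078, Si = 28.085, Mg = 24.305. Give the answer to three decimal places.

1.002 Ca apfu

MgO (M=40.304): mol = 0.09205; Mg = 0.09205, O = 0.09205.
FeO (M=71.844): mol = 0.32640; Fe = 0.32640, O = 0.32640.
CaO (M=56.077): mol = 0.41728; Ca = 0.41728, O = 0.41728.
SiO2 (M=60.083): mol = 0.83185; Si = 0.83185, O = 1.66370.
ΣO = 2.49943; factor = 6/ΣO = 2.40055.
Ca apfu = 0.41728 × 2.40055 = 1.002.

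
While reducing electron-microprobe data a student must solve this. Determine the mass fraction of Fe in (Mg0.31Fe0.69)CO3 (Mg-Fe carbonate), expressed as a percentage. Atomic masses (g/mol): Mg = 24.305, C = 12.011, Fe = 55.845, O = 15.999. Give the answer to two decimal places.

Molar mass of (Mg0.31Fe0.69)CO3: 0.31*24.305 + 0.69*55.845 + 1*12.011 + 3*15.999 = 106.076 g/mol.
Mass of Fe per formula unit: 0.69 × 55.845 = 38.533 g.
Weight fraction Fe = 38.533 / 106.076 = 0.3633.

36.33 mass %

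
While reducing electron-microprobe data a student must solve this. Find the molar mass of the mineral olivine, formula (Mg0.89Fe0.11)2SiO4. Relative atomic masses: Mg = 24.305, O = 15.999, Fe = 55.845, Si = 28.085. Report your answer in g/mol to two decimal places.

147.63 g/mol

M = 1.78*24.305 + 0.22*55.845 + 1*28.085 + 4*15.999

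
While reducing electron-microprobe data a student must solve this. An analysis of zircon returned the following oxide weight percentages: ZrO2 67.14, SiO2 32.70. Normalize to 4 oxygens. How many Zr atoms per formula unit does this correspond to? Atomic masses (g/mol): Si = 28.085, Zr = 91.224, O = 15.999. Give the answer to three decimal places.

67.14 wt% ZrO2 ÷ 123.222 g/mol = 0.54487 mol, giving 0.54487 Zr and 1.08974 O.
32.70 wt% SiO2 ÷ 60.083 g/mol = 0.54425 mol, giving 0.54425 Si and 1.08850 O.
Oxygen sums to 2.17824; scaling by 4/2.17824 = 1.83634 puts the formula on 4 O.
Zr: 0.54487 × 1.83634 = 1.001 atoms per formula unit.

1.001 Zr apfu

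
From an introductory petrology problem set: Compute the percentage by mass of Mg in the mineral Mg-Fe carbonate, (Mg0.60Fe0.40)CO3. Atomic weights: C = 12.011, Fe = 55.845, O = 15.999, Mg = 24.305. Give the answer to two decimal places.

15.05 weight percent

Formula mass = 0.60*24.305 + 0.40*55.845 + 1*12.011 + 3*15.999 = 96.929 g/mol, of which 14.583 g is Mg.
So Mg makes up 14.583/96.929 = 0.1505 of the mass, i.e. 15.05%.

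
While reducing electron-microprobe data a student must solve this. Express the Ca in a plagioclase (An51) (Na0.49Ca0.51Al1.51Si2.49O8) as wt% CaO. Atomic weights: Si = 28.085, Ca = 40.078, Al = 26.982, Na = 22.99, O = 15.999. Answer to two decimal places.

Formula mass = 270.371 g/mol.
0.51 Ca → 0.5100 mol CaO per formula unit; M(CaO) = 56.077, so CaO mass = 28.599 g.
28.599/270.371 × 100 = 10.58 wt%.

10.58 wt%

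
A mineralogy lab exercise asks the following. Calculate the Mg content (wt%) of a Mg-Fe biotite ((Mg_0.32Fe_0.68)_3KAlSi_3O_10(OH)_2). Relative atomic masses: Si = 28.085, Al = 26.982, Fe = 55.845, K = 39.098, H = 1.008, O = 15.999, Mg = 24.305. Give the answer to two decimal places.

4.84 wt%

Formula mass = 0.96*24.305 + 2.04*55.845 + 1*39.098 + 1*26.982 + 3*28.085 + 12*15.999 + 2*1.008 = 481.596 g/mol, of which 23.333 g is Mg.
So Mg makes up 23.333/481.596 = 0.0484 of the mass, i.e. 4.84%.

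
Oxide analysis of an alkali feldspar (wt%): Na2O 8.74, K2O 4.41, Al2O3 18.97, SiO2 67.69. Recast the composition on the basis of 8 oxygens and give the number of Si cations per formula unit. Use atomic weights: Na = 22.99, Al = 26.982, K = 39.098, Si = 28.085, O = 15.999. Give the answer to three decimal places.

3.005 Si apfu

8.74 wt% Na2O ÷ 61.979 g/mol = 0.14102 mol, giving 0.28204 Na and 0.14102 O.
4.41 wt% K2O ÷ 94.195 g/mol = 0.04682 mol, giving 0.09364 K and 0.04682 O.
18.97 wt% Al2O3 ÷ 101.961 g/mol = 0.18605 mol, giving 0.37210 Al and 0.55815 O.
67.69 wt% SiO2 ÷ 60.083 g/mol = 1.12661 mol, giving 1.12661 Si and 2.25322 O.
Oxygen sums to 2.99921; scaling by 8/2.99921 = 2.66737 puts the formula on 8 O.
Si: 1.12661 × 2.66737 = 3.005 atoms per formula unit.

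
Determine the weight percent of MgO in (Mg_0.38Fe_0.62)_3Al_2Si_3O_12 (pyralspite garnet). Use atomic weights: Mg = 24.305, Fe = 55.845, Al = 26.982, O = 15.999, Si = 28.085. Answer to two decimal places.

9.95 wt%

Molar mass of (Mg_0.38Fe_0.62)_3Al_2Si_3O_12 = 1.14*24.305 + 1.86*55.845 + 2*26.982 + 3*28.085 + 12*15.999 = 461.786 g/mol.
Each formula unit contains 1.14 Mg, equivalent to 1.14/1 = 1.1400 mol MgO.
M(MgO) = 1×24.305 + 1×15.999 = 40.304 g/mol.
Mass of MgO per formula unit = 1.1400 × 40.304 = 45.947 g.
MgO wt% = 45.947 / 461.786 × 100 = 9.95%.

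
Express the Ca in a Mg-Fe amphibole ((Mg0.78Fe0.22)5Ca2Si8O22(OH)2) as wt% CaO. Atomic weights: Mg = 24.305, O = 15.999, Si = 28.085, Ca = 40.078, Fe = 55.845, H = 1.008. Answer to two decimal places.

13.24 wt%

M((Mg0.78Fe0.22)5Ca2Si8O22(OH)2) = 847.047 g/mol; M(CaO) = 56.077 g/mol.
Moles CaO per formula unit = 2 Ca ÷ 1 = 2.0000.
CaO fraction = (2.0000 × 56.077) / 847.047 = 112.154/847.047 = 0.1324.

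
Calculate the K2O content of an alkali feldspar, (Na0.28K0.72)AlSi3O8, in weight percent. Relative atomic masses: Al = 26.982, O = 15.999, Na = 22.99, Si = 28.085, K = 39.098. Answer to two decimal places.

Formula mass = 273.817 g/mol.
0.72 K → 0.3600 mol K2O per formula unit; M(K2O) = 94.195, so K2O mass = 33.910 g.
33.910/273.817 × 100 = 12.38 wt%.

12.38 wt%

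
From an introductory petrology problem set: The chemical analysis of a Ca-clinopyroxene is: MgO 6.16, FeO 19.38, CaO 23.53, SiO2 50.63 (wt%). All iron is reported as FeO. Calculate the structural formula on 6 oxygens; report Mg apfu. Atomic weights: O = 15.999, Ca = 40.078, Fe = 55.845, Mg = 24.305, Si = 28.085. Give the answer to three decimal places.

0.363 Mg apfu

MgO (M=40.304): mol = 0.15284; Mg = 0.15284, O = 0.15284.
FeO (M=71.844): mol = 0.26975; Fe = 0.26975, O = 0.26975.
CaO (M=56.077): mol = 0.41960; Ca = 0.41960, O = 0.41960.
SiO2 (M=60.083): mol = 0.84267; Si = 0.84267, O = 1.68534.
ΣO = 2.52753; factor = 6/ΣO = 2.37386.
Mg apfu = 0.15284 × 2.37386 = 0.363.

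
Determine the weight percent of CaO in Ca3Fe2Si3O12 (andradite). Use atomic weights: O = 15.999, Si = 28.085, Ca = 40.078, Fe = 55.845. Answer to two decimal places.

33.11 wt%

M(Ca3Fe2Si3O12) = 508.167 g/mol; M(CaO) = 56.077 g/mol.
Moles CaO per formula unit = 3 Ca ÷ 1 = 3.0000.
CaO fraction = (3.0000 × 56.077) / 508.167 = 168.231/508.167 = 0.3311.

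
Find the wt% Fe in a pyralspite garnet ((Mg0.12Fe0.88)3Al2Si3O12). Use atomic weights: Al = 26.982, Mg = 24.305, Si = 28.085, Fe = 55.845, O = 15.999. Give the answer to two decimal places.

30.31 wt%

Formula mass = 0.36·24.305 + 2.64·55.845 + 2·26.982 + 3·28.085 + 12·15.999 = 486.388 g/mol, of which 147.431 g is Fe.
So Fe makes up 147.431/486.388 = 0.3031 of the mass, i.e. 30.31%.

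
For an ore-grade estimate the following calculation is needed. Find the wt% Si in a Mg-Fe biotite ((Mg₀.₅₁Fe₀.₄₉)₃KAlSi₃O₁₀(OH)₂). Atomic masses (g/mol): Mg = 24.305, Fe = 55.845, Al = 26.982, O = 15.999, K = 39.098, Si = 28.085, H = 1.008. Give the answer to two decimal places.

Formula mass = 1.53*24.305 + 1.47*55.845 + 1*39.098 + 1*26.982 + 3*28.085 + 12*15.999 + 2*1.008 = 463.618 g/mol, of which 84.255 g is Si.
So Si makes up 84.255/463.618 = 0.1817 of the mass, i.e. 18.17%.

18.17 mass %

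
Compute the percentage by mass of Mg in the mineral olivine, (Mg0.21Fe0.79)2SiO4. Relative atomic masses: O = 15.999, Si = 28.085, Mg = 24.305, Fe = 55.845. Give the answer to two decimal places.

5.36 weight percent

M((Mg0.21Fe0.79)2SiO4) = 190.524 g/mol.
Mg contributes 0.42 × 24.305 = 10.208 g per mole.
10.208/190.524 = 0.0536 → 5.36%.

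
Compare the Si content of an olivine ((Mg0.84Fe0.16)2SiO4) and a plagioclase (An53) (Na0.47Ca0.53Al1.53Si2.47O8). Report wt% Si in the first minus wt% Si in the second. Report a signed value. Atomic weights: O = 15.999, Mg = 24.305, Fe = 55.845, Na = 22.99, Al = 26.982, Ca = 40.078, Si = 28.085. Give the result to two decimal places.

Si in (Mg0.84Fe0.16)2SiO4: molar mass 150.784 g/mol; 1×28.085 = 28.085 g → 18.63 wt%.
Si in Na0.47Ca0.53Al1.53Si2.47O8: molar mass 270.691 g/mol; 2.47×28.085 = 69.370 g → 25.63 wt%.
Difference = 18.63 − 25.63 = -7.00 percentage points.

-7.00 percentage points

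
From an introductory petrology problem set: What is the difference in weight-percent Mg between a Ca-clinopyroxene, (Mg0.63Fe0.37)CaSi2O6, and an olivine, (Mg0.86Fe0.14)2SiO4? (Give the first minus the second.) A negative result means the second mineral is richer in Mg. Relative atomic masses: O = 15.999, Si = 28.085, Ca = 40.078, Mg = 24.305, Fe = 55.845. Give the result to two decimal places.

-21.25 percentage points

Mg in (Mg0.63Fe0.37)CaSi2O6: molar mass 228.217 g/mol; 0.63×24.305 = 15.312 g → 6.71 wt%.
Mg in (Mg0.86Fe0.14)2SiO4: molar mass 149.522 g/mol; 1.72×24.305 = 41.805 g → 27.96 wt%.
Difference = 6.71 − 27.96 = -21.25 percentage points.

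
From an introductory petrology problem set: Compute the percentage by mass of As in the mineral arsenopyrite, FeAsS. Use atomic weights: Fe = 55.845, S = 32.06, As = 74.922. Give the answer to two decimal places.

Formula mass = 1·55.845 + 1·74.922 + 1·32.06 = 162.827 g/mol, of which 74.922 g is As.
So As makes up 74.922/162.827 = 0.4601 of the mass, i.e. 46.01%.

46.01 mass %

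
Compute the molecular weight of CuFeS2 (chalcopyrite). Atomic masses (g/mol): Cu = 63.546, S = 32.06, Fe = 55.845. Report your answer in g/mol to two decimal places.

Cu: 1 × 63.546 = 63.5460
Fe: 1 × 55.845 = 55.8450
S: 2 × 32.06 = 64.1200
Summing the contributions gives the formula mass.

183.51 g/mol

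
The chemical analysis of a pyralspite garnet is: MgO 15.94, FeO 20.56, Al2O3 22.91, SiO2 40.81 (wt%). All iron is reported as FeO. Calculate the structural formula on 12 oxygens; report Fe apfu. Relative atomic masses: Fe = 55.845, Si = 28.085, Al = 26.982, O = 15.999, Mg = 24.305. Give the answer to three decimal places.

1.265 Fe apfu

MgO: 15.94/40.304 = 0.39549 mol → 0.39549 mol Mg, 0.39549 mol O.
FeO: 20.56/71.844 = 0.28618 mol → 0.28618 mol Fe, 0.28618 mol O.
Al2O3: 22.91/101.961 = 0.22469 mol → 0.44938 mol Al, 0.67407 mol O.
SiO2: 40.81/60.083 = 0.67923 mol → 0.67923 mol Si, 1.35846 mol O.
Total oxygen = 2.71420 mol. Normalization factor = 12/2.71420 = 4.42119.
Fe per 12 O = 0.28618 × 4.42119 = 1.265.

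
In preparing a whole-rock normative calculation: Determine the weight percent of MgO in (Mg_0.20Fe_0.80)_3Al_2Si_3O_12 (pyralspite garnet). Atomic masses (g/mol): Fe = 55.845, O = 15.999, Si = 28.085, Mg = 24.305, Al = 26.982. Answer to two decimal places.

M((Mg_0.20Fe_0.80)_3Al_2Si_3O_12) = 478.818 g/mol; M(MgO) = 40.304 g/mol.
Moles MgO per formula unit = 0.60 Mg ÷ 1 = 0.6000.
MgO fraction = (0.6000 × 40.304) / 478.818 = 24.182/478.818 = 0.0505.

5.05 wt%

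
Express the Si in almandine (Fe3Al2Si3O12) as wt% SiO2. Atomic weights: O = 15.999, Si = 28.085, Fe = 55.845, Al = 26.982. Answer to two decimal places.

36.21 wt%

Molar mass of Fe3Al2Si3O12 = 3×55.845 + 2×26.982 + 3×28.085 + 12×15.999 = 497.742 g/mol.
Each formula unit contains 3 Si, equivalent to 3/1 = 3.0000 mol SiO2.
M(SiO2) = 1×28.085 + 2×15.999 = 60.083 g/mol.
Mass of SiO2 per formula unit = 3.0000 × 60.083 = 180.249 g.
SiO2 wt% = 180.249 / 497.742 × 100 = 36.21%.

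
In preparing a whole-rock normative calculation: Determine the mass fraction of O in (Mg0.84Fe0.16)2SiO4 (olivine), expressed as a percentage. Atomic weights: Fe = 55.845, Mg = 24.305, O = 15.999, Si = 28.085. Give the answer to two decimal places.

Formula mass = 1.68×24.305 + 0.32×55.845 + 1×28.085 + 4×15.999 = 150.784 g/mol, of which 63.996 g is O.
So O makes up 63.996/150.784 = 0.4244 of the mass, i.e. 42.44%.

42.44 wt%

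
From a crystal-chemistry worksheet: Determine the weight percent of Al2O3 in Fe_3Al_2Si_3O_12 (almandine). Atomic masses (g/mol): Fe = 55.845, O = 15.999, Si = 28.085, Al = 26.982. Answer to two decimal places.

20.48 wt%

M(Fe_3Al_2Si_3O_12) = 497.742 g/mol; M(Al2O3) = 101.961 g/mol.
Moles Al2O3 per formula unit = 2 Al ÷ 2 = 1.0000.
Al2O3 fraction = (1.0000 × 101.961) / 497.742 = 101.961/497.742 = 0.2048.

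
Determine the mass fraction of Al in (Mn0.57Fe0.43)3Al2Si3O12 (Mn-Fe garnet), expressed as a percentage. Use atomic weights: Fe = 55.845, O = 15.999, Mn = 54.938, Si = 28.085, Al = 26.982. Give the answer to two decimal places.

10.88 weight percent

Formula mass = 1.71×54.938 + 1.29×55.845 + 2×26.982 + 3×28.085 + 12×15.999 = 496.191 g/mol, of which 53.964 g is Al.
So Al makes up 53.964/496.191 = 0.1088 of the mass, i.e. 10.88%.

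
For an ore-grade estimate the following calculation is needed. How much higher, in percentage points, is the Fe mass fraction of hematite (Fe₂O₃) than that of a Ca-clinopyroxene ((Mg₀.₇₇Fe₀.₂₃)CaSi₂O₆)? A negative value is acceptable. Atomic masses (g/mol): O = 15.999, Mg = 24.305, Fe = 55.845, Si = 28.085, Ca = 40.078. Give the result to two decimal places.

Fe in Fe₂O₃: molar mass 159.687 g/mol; 2×55.845 = 111.690 g → 69.94 wt%.
Fe in (Mg₀.₇₇Fe₀.₂₃)CaSi₂O₆: molar mass 223.801 g/mol; 0.23×55.845 = 12.844 g → 5.74 wt%.
Difference = 69.94 − 5.74 = 64.20 percentage points.

64.20 percentage points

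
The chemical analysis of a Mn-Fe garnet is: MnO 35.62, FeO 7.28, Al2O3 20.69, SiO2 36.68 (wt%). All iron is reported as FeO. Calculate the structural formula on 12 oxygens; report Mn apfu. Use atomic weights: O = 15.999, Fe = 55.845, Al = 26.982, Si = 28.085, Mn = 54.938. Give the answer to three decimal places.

2.476 Mn apfu

MnO (M=70.937): mol = 0.50214; Mn = 0.50214, O = 0.50214.
FeO (M=71.844): mol = 0.10133; Fe = 0.10133, O = 0.10133.
Al2O3 (M=101.961): mol = 0.20292; Al = 0.40584, O = 0.60876.
SiO2 (M=60.083): mol = 0.61049; Si = 0.61049, O = 1.22098.
ΣO = 2.43321; factor = 12/ΣO = 4.93176.
Mn apfu = 0.50214 × 4.93176 = 2.476.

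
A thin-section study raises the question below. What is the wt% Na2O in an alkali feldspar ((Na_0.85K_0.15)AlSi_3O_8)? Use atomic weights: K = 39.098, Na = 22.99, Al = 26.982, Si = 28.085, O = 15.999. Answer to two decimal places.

M((Na_0.85K_0.15)AlSi_3O_8) = 264.635 g/mol; M(Na2O) = 61.979 g/mol.
Moles Na2O per formula unit = 0.85 Na ÷ 2 = 0.4250.
Na2O fraction = (0.4250 × 61.979) / 264.635 = 26.341/264.635 = 0.0995.

9.95 wt%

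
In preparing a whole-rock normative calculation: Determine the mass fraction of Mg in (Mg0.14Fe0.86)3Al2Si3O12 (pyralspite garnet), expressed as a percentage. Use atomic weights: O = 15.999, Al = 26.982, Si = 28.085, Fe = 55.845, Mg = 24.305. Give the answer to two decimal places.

Formula mass = 0.42*24.305 + 2.58*55.845 + 2*26.982 + 3*28.085 + 12*15.999 = 484.495 g/mol, of which 10.208 g is Mg.
So Mg makes up 10.208/484.495 = 0.0211 of the mass, i.e. 2.11%.

2.11 wt%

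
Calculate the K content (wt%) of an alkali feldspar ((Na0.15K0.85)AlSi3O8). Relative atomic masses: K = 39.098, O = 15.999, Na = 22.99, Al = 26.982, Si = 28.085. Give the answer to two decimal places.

Formula mass = 0.15×22.99 + 0.85×39.098 + 1×26.982 + 3×28.085 + 8×15.999 = 275.911 g/mol, of which 33.233 g is K.
So K makes up 33.233/275.911 = 0.1204 of the mass, i.e. 12.04%.

12.04 wt%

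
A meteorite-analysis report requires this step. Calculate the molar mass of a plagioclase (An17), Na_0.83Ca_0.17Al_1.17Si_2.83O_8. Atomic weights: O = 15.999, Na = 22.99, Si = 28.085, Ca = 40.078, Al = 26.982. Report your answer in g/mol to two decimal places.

The formula mass is the sum 0.83·22.99 + 0.17·40.078 + 1.17·26.982 + 2.83·28.085 + 8·15.999.

264.94 g/mol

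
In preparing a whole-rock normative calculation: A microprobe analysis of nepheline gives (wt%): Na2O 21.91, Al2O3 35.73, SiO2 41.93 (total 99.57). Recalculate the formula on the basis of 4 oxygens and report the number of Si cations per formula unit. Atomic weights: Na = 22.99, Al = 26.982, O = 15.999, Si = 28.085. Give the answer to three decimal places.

0.997 Si apfu

Na2O (M=61.979): mol = 0.35351; Na = 0.70702, O = 0.35351.
Al2O3 (M=101.961): mol = 0.35043; Al = 0.70086, O = 1.05129.
SiO2 (M=60.083): mol = 0.69787; Si = 0.69787, O = 1.39574.
ΣO = 2.80054; factor = 4/ΣO = 1.42830.
Si apfu = 0.69787 × 1.42830 = 0.997.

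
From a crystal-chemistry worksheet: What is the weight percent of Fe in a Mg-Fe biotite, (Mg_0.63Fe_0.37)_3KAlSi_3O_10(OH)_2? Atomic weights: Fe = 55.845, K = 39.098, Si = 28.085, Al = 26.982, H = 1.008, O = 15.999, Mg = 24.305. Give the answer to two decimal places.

Molar mass of (Mg_0.63Fe_0.37)_3KAlSi_3O_10(OH)_2: 1.89*24.305 + 1.11*55.845 + 1*39.098 + 1*26.982 + 3*28.085 + 12*15.999 + 2*1.008 = 452.263 g/mol.
Mass of Fe per formula unit: 1.11 × 55.845 = 61.988 g.
Weight fraction Fe = 61.988 / 452.263 = 0.1371.

13.71 wt%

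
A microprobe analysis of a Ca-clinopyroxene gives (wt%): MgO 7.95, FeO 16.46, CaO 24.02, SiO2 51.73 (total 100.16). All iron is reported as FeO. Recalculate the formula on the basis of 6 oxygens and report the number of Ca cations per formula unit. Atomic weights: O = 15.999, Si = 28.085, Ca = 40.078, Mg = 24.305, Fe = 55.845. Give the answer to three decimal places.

0.997 Ca apfu

MgO: 7.95/40.304 = 0.19725 mol → 0.19725 mol Mg, 0.19725 mol O.
FeO: 16.46/71.844 = 0.22911 mol → 0.22911 mol Fe, 0.22911 mol O.
CaO: 24.02/56.077 = 0.42834 mol → 0.42834 mol Ca, 0.42834 mol O.
SiO2: 51.73/60.083 = 0.86098 mol → 0.86098 mol Si, 1.72196 mol O.
Total oxygen = 2.57666 mol. Normalization factor = 6/2.57666 = 2.32860.
Ca per 6 O = 0.42834 × 2.32860 = 0.997.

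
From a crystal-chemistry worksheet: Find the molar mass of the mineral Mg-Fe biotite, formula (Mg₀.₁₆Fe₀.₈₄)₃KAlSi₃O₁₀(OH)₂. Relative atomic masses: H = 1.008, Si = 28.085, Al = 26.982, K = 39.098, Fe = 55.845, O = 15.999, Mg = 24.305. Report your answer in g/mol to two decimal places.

M = 0.48(24.305) + 2.52(55.845) + 1(39.098) + 1(26.982) + 3(28.085) + 12(15.999) + 2(1.008)

496.73 g/mol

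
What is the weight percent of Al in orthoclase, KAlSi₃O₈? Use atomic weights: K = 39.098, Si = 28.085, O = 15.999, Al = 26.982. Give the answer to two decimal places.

9.69 wt%

Molar mass of KAlSi₃O₈: 1×39.098 + 1×26.982 + 3×28.085 + 8×15.999 = 278.327 g/mol.
Mass of Al per formula unit: 1 × 26.982 = 26.982 g.
Weight fraction Al = 26.982 / 278.327 = 0.0969.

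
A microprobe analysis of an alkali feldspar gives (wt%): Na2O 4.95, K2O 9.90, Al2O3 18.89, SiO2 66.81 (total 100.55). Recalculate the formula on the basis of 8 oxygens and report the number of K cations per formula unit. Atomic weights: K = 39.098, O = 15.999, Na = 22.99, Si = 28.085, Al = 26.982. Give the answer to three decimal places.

0.567 K apfu

Na2O (M=61.979): mol = 0.07987; Na = 0.15974, O = 0.07987.
K2O (M=94.195): mol = 0.10510; K = 0.21020, O = 0.10510.
Al2O3 (M=101.961): mol = 0.18527; Al = 0.37054, O = 0.55581.
SiO2 (M=60.083): mol = 1.11196; Si = 1.11196, O = 2.22392.
ΣO = 2.96470; factor = 8/ΣO = 2.69842.
K apfu = 0.21020 × 2.69842 = 0.567.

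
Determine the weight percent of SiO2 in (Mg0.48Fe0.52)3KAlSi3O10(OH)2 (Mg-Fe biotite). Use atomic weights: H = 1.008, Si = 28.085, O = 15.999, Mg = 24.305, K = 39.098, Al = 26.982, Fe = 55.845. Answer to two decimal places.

Molar mass of (Mg0.48Fe0.52)3KAlSi3O10(OH)2 = 1.44·24.305 + 1.56·55.845 + 1·39.098 + 1·26.982 + 3·28.085 + 12·15.999 + 2·1.008 = 466.456 g/mol.
Each formula unit contains 3 Si, equivalent to 3/1 = 3.0000 mol SiO2.
M(SiO2) = 1×28.085 + 2×15.999 = 60.083 g/mol.
Mass of SiO2 per formula unit = 3.0000 × 60.083 = 180.249 g.
SiO2 wt% = 180.249 / 466.456 × 100 = 38.64%.

38.64 wt%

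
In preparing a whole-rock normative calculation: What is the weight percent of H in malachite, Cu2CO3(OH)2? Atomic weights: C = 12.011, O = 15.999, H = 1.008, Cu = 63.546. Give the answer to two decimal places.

0.91 weight percent

M(Cu2CO3(OH)2) = 221.114 g/mol.
H contributes 2 × 1.008 = 2.016 g per mole.
2.016/221.114 = 0.0091 → 0.91%.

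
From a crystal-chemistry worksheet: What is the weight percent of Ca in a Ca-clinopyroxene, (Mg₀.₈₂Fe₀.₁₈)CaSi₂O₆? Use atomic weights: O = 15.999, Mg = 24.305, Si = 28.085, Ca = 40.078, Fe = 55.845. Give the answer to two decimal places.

18.03 wt%

M((Mg₀.₈₂Fe₀.₁₈)CaSi₂O₆) = 222.224 g/mol.
Ca contributes 1 × 40.078 = 40.078 g per mole.
40.078/222.224 = 0.1803 → 18.03%.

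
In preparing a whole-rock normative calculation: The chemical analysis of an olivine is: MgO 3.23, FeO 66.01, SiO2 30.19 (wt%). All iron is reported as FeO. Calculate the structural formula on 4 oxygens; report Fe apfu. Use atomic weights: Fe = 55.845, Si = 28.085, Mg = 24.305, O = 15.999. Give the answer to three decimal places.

1.834 Fe apfu

MgO: 3.23/40.304 = 0.08014 mol → 0.08014 mol Mg, 0.08014 mol O.
FeO: 66.01/71.844 = 0.91880 mol → 0.91880 mol Fe, 0.91880 mol O.
SiO2: 30.19/60.083 = 0.50247 mol → 0.50247 mol Si, 1.00494 mol O.
Total oxygen = 2.00388 mol. Normalization factor = 4/2.00388 = 1.99613.
Fe per 4 O = 0.91880 × 1.99613 = 1.834.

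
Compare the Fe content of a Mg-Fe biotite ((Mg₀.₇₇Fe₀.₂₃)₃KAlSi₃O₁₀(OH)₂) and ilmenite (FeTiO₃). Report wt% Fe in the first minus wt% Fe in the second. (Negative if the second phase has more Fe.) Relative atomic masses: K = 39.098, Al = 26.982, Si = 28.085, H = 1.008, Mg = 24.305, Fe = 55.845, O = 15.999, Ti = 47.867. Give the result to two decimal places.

Fe in (Mg₀.₇₇Fe₀.₂₃)₃KAlSi₃O₁₀(OH)₂: molar mass 439.017 g/mol; 0.69×55.845 = 38.533 g → 8.78 wt%.
Fe in FeTiO₃: molar mass 151.709 g/mol; 1×55.845 = 55.845 g → 36.81 wt%.
Difference = 8.78 − 36.81 = -28.03 percentage points.

-28.03 percentage points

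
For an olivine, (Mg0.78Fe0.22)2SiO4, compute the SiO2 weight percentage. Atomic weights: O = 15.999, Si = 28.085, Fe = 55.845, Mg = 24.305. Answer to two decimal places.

38.87 wt%

M((Mg0.78Fe0.22)2SiO4) = 154.569 g/mol; M(SiO2) = 60.083 g/mol.
Moles SiO2 per formula unit = 1 Si ÷ 1 = 1.0000.
SiO2 fraction = (1.0000 × 60.083) / 154.569 = 60.083/154.569 = 0.3887.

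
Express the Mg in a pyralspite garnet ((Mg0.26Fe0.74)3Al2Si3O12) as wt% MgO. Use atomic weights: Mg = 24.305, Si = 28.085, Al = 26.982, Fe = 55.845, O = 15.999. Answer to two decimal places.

6.64 wt%

M((Mg0.26Fe0.74)3Al2Si3O12) = 473.141 g/mol; M(MgO) = 40.304 g/mol.
Moles MgO per formula unit = 0.78 Mg ÷ 1 = 0.7800.
MgO fraction = (0.7800 × 40.304) / 473.141 = 31.437/473.141 = 0.0664.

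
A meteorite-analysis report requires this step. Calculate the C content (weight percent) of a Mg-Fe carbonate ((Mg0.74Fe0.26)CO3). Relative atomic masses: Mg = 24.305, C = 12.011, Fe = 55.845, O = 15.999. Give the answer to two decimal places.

Molar mass of (Mg0.74Fe0.26)CO3: 0.74×24.305 + 0.26×55.845 + 1×12.011 + 3×15.999 = 92.513 g/mol.
Mass of C per formula unit: 1 × 12.011 = 12.011 g.
Weight fraction C = 12.011 / 92.513 = 0.1298.

12.98 weight percent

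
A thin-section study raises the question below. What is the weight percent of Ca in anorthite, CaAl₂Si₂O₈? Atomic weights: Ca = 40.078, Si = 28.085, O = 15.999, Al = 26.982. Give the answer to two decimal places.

Formula mass = 1×40.078 + 2×26.982 + 2×28.085 + 8×15.999 = 278.204 g/mol, of which 40.078 g is Ca.
So Ca makes up 40.078/278.204 = 0.1441 of the mass, i.e. 14.41%.

14.41 wt%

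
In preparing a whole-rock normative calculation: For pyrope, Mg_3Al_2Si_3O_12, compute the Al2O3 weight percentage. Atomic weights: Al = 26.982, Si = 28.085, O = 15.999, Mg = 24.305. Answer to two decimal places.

Molar mass of Mg_3Al_2Si_3O_12 = 3*24.305 + 2*26.982 + 3*28.085 + 12*15.999 = 403.122 g/mol.
Each formula unit contains 2 Al, equivalent to 2/2 = 1.0000 mol Al2O3.
M(Al2O3) = 2×26.982 + 3×15.999 = 101.961 g/mol.
Mass of Al2O3 per formula unit = 1.0000 × 101.961 = 101.961 g.
Al2O3 wt% = 101.961 / 403.122 × 100 = 25.29%.

25.29 wt%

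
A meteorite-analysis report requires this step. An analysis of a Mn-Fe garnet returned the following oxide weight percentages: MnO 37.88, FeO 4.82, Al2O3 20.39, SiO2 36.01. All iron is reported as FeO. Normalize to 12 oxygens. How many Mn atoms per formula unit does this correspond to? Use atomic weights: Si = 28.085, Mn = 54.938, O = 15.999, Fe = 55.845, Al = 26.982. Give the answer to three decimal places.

2.670 Mn apfu

MnO (M=70.937): mol = 0.53399; Mn = 0.53399, O = 0.53399.
FeO (M=71.844): mol = 0.06709; Fe = 0.06709, O = 0.06709.
Al2O3 (M=101.961): mol = 0.19998; Al = 0.39996, O = 0.59994.
SiO2 (M=60.083): mol = 0.59934; Si = 0.59934, O = 1.19868.
ΣO = 2.39970; factor = 12/ΣO = 5.00063.
Mn apfu = 0.53399 × 5.00063 = 2.670.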